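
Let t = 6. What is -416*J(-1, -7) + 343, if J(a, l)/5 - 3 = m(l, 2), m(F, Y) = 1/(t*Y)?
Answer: -18211/3 ≈ -6070.3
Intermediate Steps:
m(F, Y) = 1/(6*Y)
J(a, l) = 185/12 (J(a, l) = 15 + 5*((⅙)/2) = 15 + 5*((⅙)*(½)) = 15 + 5*(1/12) = 15 + 5/12 = 185/12)
-416*J(-1, -7) + 343 = -416*185/12 + 343 = -19240/3 + 343 = -18211/3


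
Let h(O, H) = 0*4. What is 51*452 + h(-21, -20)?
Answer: 23052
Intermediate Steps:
h(O, H) = 0
51*452 + h(-21, -20) = 51*452 + 0 = 23052 + 0 = 23052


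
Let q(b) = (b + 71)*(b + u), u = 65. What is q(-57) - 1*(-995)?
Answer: 1107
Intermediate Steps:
q(b) = (65 + b)*(71 + b) (q(b) = (b + 71)*(b + 65) = (71 + b)*(65 + b) = (65 + b)*(71 + b))
q(-57) - 1*(-995) = (4615 + (-57)**2 + 136*(-57)) - 1*(-995) = (4615 + 3249 - 7752) + 995 = 112 + 995 = 1107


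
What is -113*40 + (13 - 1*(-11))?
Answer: -4496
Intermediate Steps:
-113*40 + (13 - 1*(-11)) = -4520 + (13 + 11) = -4520 + 24 = -4496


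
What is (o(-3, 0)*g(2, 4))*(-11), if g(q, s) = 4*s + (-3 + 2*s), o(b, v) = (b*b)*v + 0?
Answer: 0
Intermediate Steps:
o(b, v) = v*b**2 (o(b, v) = b**2*v + 0 = v*b**2 + 0 = v*b**2)
g(q, s) = -3 + 6*s
(o(-3, 0)*g(2, 4))*(-11) = ((0*(-3)**2)*(-3 + 6*4))*(-11) = ((0*9)*(-3 + 24))*(-11) = (0*21)*(-11) = 0*(-11) = 0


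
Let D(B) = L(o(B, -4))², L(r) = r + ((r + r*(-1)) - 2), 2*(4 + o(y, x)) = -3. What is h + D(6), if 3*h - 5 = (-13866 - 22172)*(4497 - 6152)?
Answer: 79524085/4 ≈ 1.9881e+7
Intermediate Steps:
o(y, x) = -11/2 (o(y, x) = -4 + (½)*(-3) = -4 - 3/2 = -11/2)
h = 19880965 (h = 5/3 + ((-13866 - 22172)*(4497 - 6152))/3 = 5/3 + (-36038*(-1655))/3 = 5/3 + (⅓)*59642890 = 5/3 + 59642890/3 = 19880965)
L(r) = -2 + r (L(r) = r + ((r - r) - 2) = r + (0 - 2) = r - 2 = -2 + r)
D(B) = 225/4 (D(B) = (-2 - 11/2)² = (-15/2)² = 225/4)
h + D(6) = 19880965 + 225/4 = 79524085/4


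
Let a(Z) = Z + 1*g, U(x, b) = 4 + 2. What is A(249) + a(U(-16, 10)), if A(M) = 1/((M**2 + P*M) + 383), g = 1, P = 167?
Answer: 727770/103967 ≈ 7.0000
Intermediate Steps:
U(x, b) = 6
a(Z) = 1 + Z (a(Z) = Z + 1*1 = Z + 1 = 1 + Z)
A(M) = 1/(383 + M**2 + 167*M) (A(M) = 1/((M**2 + 167*M) + 383) = 1/(383 + M**2 + 167*M))
A(249) + a(U(-16, 10)) = 1/(383 + 249**2 + 167*249) + (1 + 6) = 1/(383 + 62001 + 41583) + 7 = 1/103967 + 7 = 727770/103967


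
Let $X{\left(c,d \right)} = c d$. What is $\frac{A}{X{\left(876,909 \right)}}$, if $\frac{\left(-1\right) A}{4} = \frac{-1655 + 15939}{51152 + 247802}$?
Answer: $- \frac{7142}{29756535867} \approx -2.4001 \cdot 10^{-7}$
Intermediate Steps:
$A = - \frac{28568}{149477}$ ($A = - 4 \frac{-1655 + 15939}{51152 + 247802} = - 4 \cdot \frac{14284}{298954} = - 4 \cdot 14284 \cdot \frac{1}{298954} = \left(-4\right) \frac{7142}{149477} = - \frac{28568}{149477} \approx -0.19112$)
$\frac{A}{X{\left(876,909 \right)}} = - \frac{28568}{149477 \cdot 876 \cdot 909} = - \frac{28568}{149477 \cdot 796284} = \left(- \frac{28568}{149477}\right) \frac{1}{796284} = - \frac{7142}{29756535867}$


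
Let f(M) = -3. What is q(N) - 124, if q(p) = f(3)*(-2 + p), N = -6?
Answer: -100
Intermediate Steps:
q(p) = 6 - 3*p (q(p) = -3*(-2 + p) = 6 - 3*p)
q(N) - 124 = (6 - 3*(-6)) - 124 = (6 + 18) - 124 = 24 - 124 = -100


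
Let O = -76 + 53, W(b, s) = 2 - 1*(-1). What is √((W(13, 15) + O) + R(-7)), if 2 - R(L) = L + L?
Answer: 2*I ≈ 2.0*I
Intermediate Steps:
R(L) = 2 - 2*L (R(L) = 2 - (L + L) = 2 - 2*L)
W(b, s) = 3 (W(b, s) = 2 + 1 = 3)
O = -23
√((W(13, 15) + O) + R(-7)) = √((3 - 23) + (2 - 2*(-7))) = √(-20 + (2 + 14)) = √(-20 + 16) = √(-4) = 2*I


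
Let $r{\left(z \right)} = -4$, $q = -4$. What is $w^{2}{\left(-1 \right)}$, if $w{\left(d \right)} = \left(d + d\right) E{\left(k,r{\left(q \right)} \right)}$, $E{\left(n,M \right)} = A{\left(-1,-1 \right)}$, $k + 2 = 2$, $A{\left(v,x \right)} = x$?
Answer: $4$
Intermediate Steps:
$k = 0$ ($k = -2 + 2 = 0$)
$E{\left(n,M \right)} = -1$
$w{\left(d \right)} = - 2 d$ ($w{\left(d \right)} = \left(d + d\right) \left(-1\right) = 2 d \left(-1\right) = - 2 d$)
$w^{2}{\left(-1 \right)} = \left(\left(-2\right) \left(-1\right)\right)^{2} = 2^{2} = 4$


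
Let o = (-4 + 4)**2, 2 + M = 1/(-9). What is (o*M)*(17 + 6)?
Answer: 0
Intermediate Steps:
M = -19/9 (M = -2 + 1/(-9) = -2 - 1/9 = -19/9 ≈ -2.1111)
o = 0 (o = 0**2 = 0)
(o*M)*(17 + 6) = (0*(-19/9))*(17 + 6) = 0*23 = 0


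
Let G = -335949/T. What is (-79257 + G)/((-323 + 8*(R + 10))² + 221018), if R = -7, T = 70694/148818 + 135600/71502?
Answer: -9109101947240/12799449406431 ≈ -0.71168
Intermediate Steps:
T = 123698447/52160709 (T = 70694*(1/148818) + 135600*(1/71502) = 35347/74409 + 22600/11917 = 123698447/52160709 ≈ 2.3715)
G = -17523338027841/123698447 (G = -335949/123698447/52160709 = -335949*52160709/123698447 = -17523338027841/123698447 ≈ -1.4166e+5)
(-79257 + G)/((-323 + 8*(R + 10))² + 221018) = (-79257 - 17523338027841/123698447)/((-323 + 8*(-7 + 10))² + 221018) = -27327305841720/(123698447*((-323 + 8*3)² + 221018)) = -27327305841720/(123698447*((-323 + 24)² + 221018)) = -27327305841720/(123698447*((-299)² + 221018)) = -27327305841720/(123698447*(89401 + 221018)) = -27327305841720/123698447/310419 = -27327305841720/123698447*1/310419 = -9109101947240/12799449406431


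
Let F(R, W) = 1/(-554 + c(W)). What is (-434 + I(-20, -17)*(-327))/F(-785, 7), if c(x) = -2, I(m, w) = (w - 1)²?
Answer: 59148392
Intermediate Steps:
I(m, w) = (-1 + w)²
F(R, W) = -1/556 (F(R, W) = 1/(-554 - 2) = 1/(-556) = -1/556)
(-434 + I(-20, -17)*(-327))/F(-785, 7) = (-434 + (-1 - 17)²*(-327))/(-1/556) = (-434 + (-18)²*(-327))*(-556) = (-434 + 324*(-327))*(-556) = (-434 - 105948)*(-556) = -106382*(-556) = 59148392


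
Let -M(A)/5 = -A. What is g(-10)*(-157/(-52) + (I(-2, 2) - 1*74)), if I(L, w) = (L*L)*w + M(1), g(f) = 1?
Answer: -3015/52 ≈ -57.981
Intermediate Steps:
M(A) = 5*A (M(A) = -(-5)*A = 5*A)
I(L, w) = 5 + w*L² (I(L, w) = (L*L)*w + 5*1 = L²*w + 5 = w*L² + 5 = 5 + w*L²)
g(-10)*(-157/(-52) + (I(-2, 2) - 1*74)) = 1*(-157/(-52) + ((5 + 2*(-2)²) - 1*74)) = 1*(-157*(-1/52) + ((5 + 2*4) - 74)) = 1*(157/52 + ((5 + 8) - 74)) = 1*(157/52 + (13 - 74)) = 1*(157/52 - 61) = 1*(-3015/52) = -3015/52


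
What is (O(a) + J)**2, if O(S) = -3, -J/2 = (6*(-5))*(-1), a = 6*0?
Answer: 3969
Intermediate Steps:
a = 0
J = -60 (J = -2*6*(-5)*(-1) = -(-60)*(-1) = -2*30 = -60)
(O(a) + J)**2 = (-3 - 60)**2 = (-63)**2 = 3969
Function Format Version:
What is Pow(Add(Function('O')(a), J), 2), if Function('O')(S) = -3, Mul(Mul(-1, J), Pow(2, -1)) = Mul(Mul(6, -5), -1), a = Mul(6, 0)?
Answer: 3969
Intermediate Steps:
a = 0
J = -60 (J = Mul(-2, Mul(Mul(6, -5), -1)) = Mul(-2, Mul(-30, -1)) = Mul(-2, 30) = -60)
Pow(Add(Function('O')(a), J), 2) = Pow(Add(-3, -60), 2) = Pow(-63, 2) = 3969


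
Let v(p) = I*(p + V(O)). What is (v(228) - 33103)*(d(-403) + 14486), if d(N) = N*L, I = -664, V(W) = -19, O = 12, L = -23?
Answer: -4082985645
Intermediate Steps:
d(N) = -23*N (d(N) = N*(-23) = -23*N)
v(p) = 12616 - 664*p (v(p) = -664*(p - 19) = -664*(-19 + p) = 12616 - 664*p)
(v(228) - 33103)*(d(-403) + 14486) = ((12616 - 664*228) - 33103)*(-23*(-403) + 14486) = ((12616 - 151392) - 33103)*(9269 + 14486) = (-138776 - 33103)*23755 = -171879*23755 = -4082985645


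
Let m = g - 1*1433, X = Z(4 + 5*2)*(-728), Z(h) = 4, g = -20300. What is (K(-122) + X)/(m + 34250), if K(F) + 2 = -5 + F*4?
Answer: -3407/12517 ≈ -0.27219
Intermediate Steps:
K(F) = -7 + 4*F (K(F) = -2 + (-5 + F*4) = -2 + (-5 + 4*F) = -7 + 4*F)
X = -2912 (X = 4*(-728) = -2912)
m = -21733 (m = -20300 - 1*1433 = -20300 - 1433 = -21733)
(K(-122) + X)/(m + 34250) = ((-7 + 4*(-122)) - 2912)/(-21733 + 34250) = ((-7 - 488) - 2912)/12517 = (-495 - 2912)*(1/12517) = -3407*1/12517 = -3407/12517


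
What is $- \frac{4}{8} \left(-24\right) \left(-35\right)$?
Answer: $-420$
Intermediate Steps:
$- \frac{4}{8} \left(-24\right) \left(-35\right) = \left(-4\right) \frac{1}{8} \left(-24\right) \left(-35\right) = \left(- \frac{1}{2}\right) \left(-24\right) \left(-35\right) = 12 \left(-35\right) = -420$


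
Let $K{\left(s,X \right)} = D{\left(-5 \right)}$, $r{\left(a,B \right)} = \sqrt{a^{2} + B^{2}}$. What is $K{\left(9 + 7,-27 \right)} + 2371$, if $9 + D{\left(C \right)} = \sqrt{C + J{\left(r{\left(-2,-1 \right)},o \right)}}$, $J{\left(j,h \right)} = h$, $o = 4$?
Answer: $2362 + i \approx 2362.0 + 1.0 i$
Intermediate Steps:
$r{\left(a,B \right)} = \sqrt{B^{2} + a^{2}}$
$D{\left(C \right)} = -9 + \sqrt{4 + C}$ ($D{\left(C \right)} = -9 + \sqrt{C + 4} = -9 + \sqrt{4 + C}$)
$K{\left(s,X \right)} = -9 + i$ ($K{\left(s,X \right)} = -9 + \sqrt{4 - 5} = -9 + \sqrt{-1} = -9 + i$)
$K{\left(9 + 7,-27 \right)} + 2371 = \left(-9 + i\right) + 2371 = 2362 + i$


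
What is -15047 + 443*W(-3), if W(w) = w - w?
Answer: -15047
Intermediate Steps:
W(w) = 0
-15047 + 443*W(-3) = -15047 + 443*0 = -15047 + 0 = -15047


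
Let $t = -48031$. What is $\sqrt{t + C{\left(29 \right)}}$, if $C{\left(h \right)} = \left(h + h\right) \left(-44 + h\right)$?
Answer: $i \sqrt{48901} \approx 221.14 i$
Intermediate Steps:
$C{\left(h \right)} = 2 h \left(-44 + h\right)$
$\sqrt{t + C{\left(29 \right)}} = \sqrt{-48031 + 2 \cdot 29 \left(-44 + 29\right)} = \sqrt{-48031 + 2 \cdot 29 \left(-15\right)} = \sqrt{-48031 - 870} = \sqrt{-48901} = i \sqrt{48901}$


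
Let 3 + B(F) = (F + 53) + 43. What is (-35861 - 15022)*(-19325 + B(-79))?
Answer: 982601613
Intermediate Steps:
B(F) = 93 + F (B(F) = -3 + ((F + 53) + 43) = -3 + ((53 + F) + 43) = -3 + (96 + F) = 93 + F)
(-35861 - 15022)*(-19325 + B(-79)) = (-35861 - 15022)*(-19325 + (93 - 79)) = -50883*(-19325 + 14) = -50883*(-19311) = 982601613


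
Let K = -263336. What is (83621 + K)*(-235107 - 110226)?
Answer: 62061520095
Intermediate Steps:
(83621 + K)*(-235107 - 110226) = (83621 - 263336)*(-235107 - 110226) = -179715*(-345333) = 62061520095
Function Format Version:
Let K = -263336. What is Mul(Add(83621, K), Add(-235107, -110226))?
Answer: 62061520095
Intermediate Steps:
Mul(Add(83621, K), Add(-235107, -110226)) = Mul(Add(83621, -263336), Add(-235107, -110226)) = Mul(-179715, -345333) = 62061520095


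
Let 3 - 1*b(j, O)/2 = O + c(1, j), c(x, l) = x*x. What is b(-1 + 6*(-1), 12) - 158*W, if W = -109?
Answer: 17202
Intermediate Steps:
c(x, l) = x**2
b(j, O) = 4 - 2*O (b(j, O) = 6 - 2*(O + 1**2) = 6 - 2*(O + 1) = 6 - 2*(1 + O) = 6 + (-2 - 2*O) = 4 - 2*O)
b(-1 + 6*(-1), 12) - 158*W = (4 - 2*12) - 158*(-109) = (4 - 24) + 17222 = -20 + 17222 = 17202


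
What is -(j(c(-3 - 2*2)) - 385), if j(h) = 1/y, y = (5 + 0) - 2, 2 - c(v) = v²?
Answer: 1154/3 ≈ 384.67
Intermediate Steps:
c(v) = 2 - v²
y = 3 (y = 5 - 2 = 3)
j(h) = ⅓ (j(h) = 1/3 = ⅓)
-(j(c(-3 - 2*2)) - 385) = -(⅓ - 385) = -1*(-1154/3) = 1154/3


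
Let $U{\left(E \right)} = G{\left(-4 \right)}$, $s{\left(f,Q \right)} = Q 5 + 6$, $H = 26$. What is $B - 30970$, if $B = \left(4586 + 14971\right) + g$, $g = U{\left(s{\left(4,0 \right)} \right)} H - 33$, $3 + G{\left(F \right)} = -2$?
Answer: $-11576$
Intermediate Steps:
$G{\left(F \right)} = -5$ ($G{\left(F \right)} = -3 - 2 = -5$)
$s{\left(f,Q \right)} = 6 + 5 Q$ ($s{\left(f,Q \right)} = 5 Q + 6 = 6 + 5 Q$)
$U{\left(E \right)} = -5$
$g = -163$ ($g = \left(-5\right) 26 - 33 = -130 - 33 = -163$)
$B = 19394$ ($B = \left(4586 + 14971\right) - 163 = 19557 - 163 = 19394$)
$B - 30970 = 19394 - 30970 = -11576$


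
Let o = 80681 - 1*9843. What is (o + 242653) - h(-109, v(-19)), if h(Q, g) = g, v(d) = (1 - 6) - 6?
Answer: 313502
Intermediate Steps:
v(d) = -11 (v(d) = -5 - 6 = -11)
o = 70838 (o = 80681 - 9843 = 70838)
(o + 242653) - h(-109, v(-19)) = (70838 + 242653) - 1*(-11) = 313491 + 11 = 313502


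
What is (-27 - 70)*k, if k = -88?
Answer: 8536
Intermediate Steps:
(-27 - 70)*k = (-27 - 70)*(-88) = -97*(-88) = 8536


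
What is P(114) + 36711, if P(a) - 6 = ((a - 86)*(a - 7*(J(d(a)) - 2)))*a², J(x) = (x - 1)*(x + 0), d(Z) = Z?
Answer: -32766622131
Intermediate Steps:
J(x) = x*(-1 + x) (J(x) = (-1 + x)*x = x*(-1 + x))
P(a) = 6 + a²*(-86 + a)*(14 + a - 7*a*(-1 + a)) (P(a) = 6 + ((a - 86)*(a - 7*(a*(-1 + a) - 2)))*a² = 6 + ((-86 + a)*(a - 7*(-2 + a*(-1 + a))))*a² = 6 + ((-86 + a)*(a + (14 - 7*a*(-1 + a))))*a² = 6 + ((-86 + a)*(14 + a - 7*a*(-1 + a)))*a² = 6 + a²*(-86 + a)*(14 + a - 7*a*(-1 + a)))
P(114) + 36711 = (6 - 1204*114² - 674*114³ - 7*114⁵ + 610*114⁴) + 36711 = (6 - 1204*12996 - 674*1481544 - 7*19254145824 + 610*168896016) + 36711 = (6 - 15647184 - 998560656 - 134779020768 + 103026569760) + 36711 = -32766658842 + 36711 = -32766622131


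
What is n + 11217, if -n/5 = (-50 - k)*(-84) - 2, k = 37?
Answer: -25313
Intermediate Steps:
n = -36530 (n = -5*((-50 - 1*37)*(-84) - 2) = -5*((-50 - 37)*(-84) - 2) = -5*(-87*(-84) - 2) = -5*(7308 - 2) = -5*7306 = -36530)
n + 11217 = -36530 + 11217 = -25313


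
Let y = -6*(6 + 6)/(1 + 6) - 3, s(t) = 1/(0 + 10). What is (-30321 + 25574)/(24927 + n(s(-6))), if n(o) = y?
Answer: -33229/174396 ≈ -0.19054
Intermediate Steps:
s(t) = ⅒ (s(t) = 1/10 = ⅒)
y = -93/7 (y = -72/7 - 3 = -93/7 ≈ -13.286)
n(o) = -93/7
(-30321 + 25574)/(24927 + n(s(-6))) = (-30321 + 25574)/(24927 - 93/7) = -4747/174396/7 = -4747*7/174396 = -33229/174396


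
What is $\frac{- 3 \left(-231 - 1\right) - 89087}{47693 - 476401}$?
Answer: $\frac{88391}{428708} \approx 0.20618$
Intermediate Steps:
$\frac{- 3 \left(-231 - 1\right) - 89087}{47693 - 476401} = \frac{\left(-3\right) \left(-232\right) - 89087}{-428708} = \left(696 - 89087\right) \left(- \frac{1}{428708}\right) = \left(-88391\right) \left(- \frac{1}{428708}\right) = \frac{88391}{428708}$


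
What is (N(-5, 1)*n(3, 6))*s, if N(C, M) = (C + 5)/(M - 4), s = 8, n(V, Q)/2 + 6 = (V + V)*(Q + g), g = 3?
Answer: 0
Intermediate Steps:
n(V, Q) = -12 + 4*V*(3 + Q) (n(V, Q) = -12 + 2*((V + V)*(Q + 3)) = -12 + 2*((2*V)*(3 + Q)) = -12 + 2*(2*V*(3 + Q)) = -12 + 4*V*(3 + Q))
N(C, M) = (5 + C)/(-4 + M)
(N(-5, 1)*n(3, 6))*s = (((5 - 5)/(-4 + 1))*(-12 + 12*3 + 4*6*3))*8 = ((0/(-3))*(-12 + 36 + 72))*8 = (-⅓*0*96)*8 = (0*96)*8 = 0*8 = 0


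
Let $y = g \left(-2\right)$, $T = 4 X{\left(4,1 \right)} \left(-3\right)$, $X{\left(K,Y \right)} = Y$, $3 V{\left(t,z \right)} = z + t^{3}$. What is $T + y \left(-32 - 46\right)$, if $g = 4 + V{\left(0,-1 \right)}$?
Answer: $560$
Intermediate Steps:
$V{\left(t,z \right)} = \frac{z}{3} + \frac{t^{3}}{3}$ ($V{\left(t,z \right)} = \frac{z + t^{3}}{3} = \frac{z}{3} + \frac{t^{3}}{3}$)
$T = -12$ ($T = 4 \cdot 1 \left(-3\right) = 4 \left(-3\right) = -12$)
$g = \frac{11}{3}$ ($g = 4 + \left(\frac{1}{3} \left(-1\right) + \frac{0^{3}}{3}\right) = 4 + \left(- \frac{1}{3} + \frac{1}{3} \cdot 0\right) = 4 + \left(- \frac{1}{3} + 0\right) = 4 - \frac{1}{3} = \frac{11}{3} \approx 3.6667$)
$y = - \frac{22}{3}$ ($y = \frac{11}{3} \left(-2\right) = - \frac{22}{3} \approx -7.3333$)
$T + y \left(-32 - 46\right) = -12 - \frac{22 \left(-32 - 46\right)}{3} = -12 - -572 = -12 + 572 = 560$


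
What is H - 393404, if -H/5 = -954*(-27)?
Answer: -522194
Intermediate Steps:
H = -128790 (H = -(-4770)*(-27) = -5*25758 = -128790)
H - 393404 = -128790 - 393404 = -522194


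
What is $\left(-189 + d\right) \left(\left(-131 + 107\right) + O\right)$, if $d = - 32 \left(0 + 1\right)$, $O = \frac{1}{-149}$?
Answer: $\frac{790517}{149} \approx 5305.5$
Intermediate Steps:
$O = - \frac{1}{149} \approx -0.0067114$
$d = -32$ ($d = \left(-32\right) 1 = -32$)
$\left(-189 + d\right) \left(\left(-131 + 107\right) + O\right) = \left(-189 - 32\right) \left(\left(-131 + 107\right) - \frac{1}{149}\right) = - 221 \left(-24 - \frac{1}{149}\right) = \left(-221\right) \left(- \frac{3577}{149}\right) = \frac{790517}{149}$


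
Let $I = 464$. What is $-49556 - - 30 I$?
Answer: $-35636$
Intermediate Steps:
$-49556 - - 30 I = -49556 - \left(-30\right) 464 = -49556 - -13920 = -49556 + 13920 = -35636$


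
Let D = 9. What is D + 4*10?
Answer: 49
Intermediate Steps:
D + 4*10 = 9 + 4*10 = 9 + 40 = 49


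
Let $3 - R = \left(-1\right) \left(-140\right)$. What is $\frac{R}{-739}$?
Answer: $\frac{137}{739} \approx 0.18539$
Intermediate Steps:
$R = -137$ ($R = 3 - \left(-1\right) \left(-140\right) = 3 - 140 = -137$)
$\frac{R}{-739} = - \frac{137}{-739} = \left(-137\right) \left(- \frac{1}{739}\right) = \frac{137}{739}$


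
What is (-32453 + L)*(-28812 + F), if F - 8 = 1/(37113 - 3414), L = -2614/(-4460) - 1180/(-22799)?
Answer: 320307262993640452283/342663361446 ≈ 9.3476e+8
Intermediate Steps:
L = 32429693/50841770 (L = -2614*(-1/4460) - 1180*(-1/22799) = 1307/2230 + 1180/22799 = 32429693/50841770 ≈ 0.63786)
F = 269593/33699 (F = 8 + 1/(37113 - 3414) = 8 + 1/33699 = 269593/33699 ≈ 8.0000)
(-32453 + L)*(-28812 + F) = (-32453 + 32429693/50841770)*(-28812 + 269593/33699) = -1649935532117/50841770*(-970665995/33699) = 320307262993640452283/342663361446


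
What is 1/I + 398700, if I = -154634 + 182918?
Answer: 11276830801/28284 ≈ 3.9870e+5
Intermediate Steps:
I = 28284
1/I + 398700 = 1/28284 + 398700 = 11276830801/28284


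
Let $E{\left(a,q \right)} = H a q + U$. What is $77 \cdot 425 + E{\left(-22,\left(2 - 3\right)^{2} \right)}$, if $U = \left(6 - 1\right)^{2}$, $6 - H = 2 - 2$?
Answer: $32618$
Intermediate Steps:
$H = 6$ ($H = 6 - \left(2 - 2\right) = 6 - 0 = 6 + 0 = 6$)
$U = 25$ ($U = 5^{2} = 25$)
$E{\left(a,q \right)} = 25 + 6 a q$ ($E{\left(a,q \right)} = 6 a q + 25 = 25 + 6 a q$)
$77 \cdot 425 + E{\left(-22,\left(2 - 3\right)^{2} \right)} = 77 \cdot 425 + \left(25 + 6 \left(-22\right) \left(2 - 3\right)^{2}\right) = 32725 + \left(25 + 6 \left(-22\right) \left(-1\right)^{2}\right) = 32725 + \left(25 + 6 \left(-22\right) 1\right) = 32725 + \left(25 - 132\right) = 32725 - 107 = 32618$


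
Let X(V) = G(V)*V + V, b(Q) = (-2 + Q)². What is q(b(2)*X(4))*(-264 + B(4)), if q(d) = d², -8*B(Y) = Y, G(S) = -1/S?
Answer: 0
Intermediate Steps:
B(Y) = -Y/8
X(V) = -1 + V (X(V) = (-1/V)*V + V = -1 + V)
q(b(2)*X(4))*(-264 + B(4)) = ((-2 + 2)²*(-1 + 4))²*(-264 - ⅛*4) = (0²*3)²*(-264 - ½) = (0*3)²*(-529/2) = 0²*(-529/2) = 0*(-529/2) = 0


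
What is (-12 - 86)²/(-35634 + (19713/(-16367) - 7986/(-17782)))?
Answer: -698782223594/2592766926975 ≈ -0.26951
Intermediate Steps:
(-12 - 86)²/(-35634 + (19713/(-16367) - 7986/(-17782))) = (-98)²/(-35634 + (19713*(-1/16367) - 7986*(-1/17782))) = 9604/(-35634 + (-19713/16367 + 3993/8891)) = 9604/(-35634 - 109914852/145518997) = 9604/(-5185533853950/145518997) = 9604*(-145518997/5185533853950) = -698782223594/2592766926975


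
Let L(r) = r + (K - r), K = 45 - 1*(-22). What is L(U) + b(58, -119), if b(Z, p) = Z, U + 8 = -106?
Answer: 125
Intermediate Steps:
U = -114 (U = -8 - 106 = -114)
K = 67 (K = 45 + 22 = 67)
L(r) = 67 (L(r) = r + (67 - r) = 67)
L(U) + b(58, -119) = 67 + 58 = 125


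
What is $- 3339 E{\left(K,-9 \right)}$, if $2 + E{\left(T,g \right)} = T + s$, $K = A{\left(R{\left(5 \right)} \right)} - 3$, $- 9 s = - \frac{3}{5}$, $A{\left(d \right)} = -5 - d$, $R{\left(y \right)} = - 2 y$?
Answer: $- \frac{1113}{5} \approx -222.6$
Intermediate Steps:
$s = \frac{1}{15}$ ($s = - \frac{\left(-3\right) \frac{1}{5}}{9} = \left(- \frac{1}{9}\right) \left(- \frac{3}{5}\right) = \frac{1}{15} \approx 0.066667$)
$K = 2$ ($K = \left(-5 - \left(-2\right) 5\right) - 3 = \left(-5 - -10\right) - 3 = \left(-5 + 10\right) - 3 = 5 - 3 = 2$)
$E{\left(T,g \right)} = - \frac{29}{15} + T$ ($E{\left(T,g \right)} = -2 + \left(T + \frac{1}{15}\right) = -2 + \left(\frac{1}{15} + T\right) = - \frac{29}{15} + T$)
$- 3339 E{\left(K,-9 \right)} = - 3339 \left(- \frac{29}{15} + 2\right) = \left(-3339\right) \frac{1}{15} = - \frac{1113}{5}$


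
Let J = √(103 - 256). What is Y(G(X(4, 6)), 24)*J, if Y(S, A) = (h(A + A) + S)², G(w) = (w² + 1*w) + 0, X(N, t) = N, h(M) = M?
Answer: 13872*I*√17 ≈ 57196.0*I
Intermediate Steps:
G(w) = w + w² (G(w) = (w² + w) + 0 = (w + w²) + 0 = w + w²)
Y(S, A) = (S + 2*A)² (Y(S, A) = ((A + A) + S)² = (2*A + S)² = (S + 2*A)²)
J = 3*I*√17 (J = √(-153) = 3*I*√17 ≈ 12.369*I)
Y(G(X(4, 6)), 24)*J = (4*(1 + 4) + 2*24)²*(3*I*√17) = (4*5 + 48)²*(3*I*√17) = (20 + 48)²*(3*I*√17) = 68²*(3*I*√17) = 4624*(3*I*√17) = 13872*I*√17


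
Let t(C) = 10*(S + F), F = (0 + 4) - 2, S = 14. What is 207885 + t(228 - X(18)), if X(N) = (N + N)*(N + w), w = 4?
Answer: 208045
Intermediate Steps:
X(N) = 2*N*(4 + N) (X(N) = (N + N)*(N + 4) = (2*N)*(4 + N) = 2*N*(4 + N))
F = 2 (F = 4 - 2 = 2)
t(C) = 160 (t(C) = 10*(14 + 2) = 10*16 = 160)
207885 + t(228 - X(18)) = 207885 + 160 = 208045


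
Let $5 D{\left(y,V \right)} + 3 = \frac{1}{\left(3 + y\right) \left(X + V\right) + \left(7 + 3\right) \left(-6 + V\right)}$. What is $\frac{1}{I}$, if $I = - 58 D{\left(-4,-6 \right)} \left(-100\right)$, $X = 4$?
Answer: $- \frac{59}{205900} \approx -0.00028655$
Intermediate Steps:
$D{\left(y,V \right)} = - \frac{3}{5} + \frac{1}{5 \left(-60 + 10 V + \left(3 + y\right) \left(4 + V\right)\right)}$ ($D{\left(y,V \right)} = - \frac{3}{5} + \frac{1}{5 \left(\left(3 + y\right) \left(4 + V\right) + \left(7 + 3\right) \left(-6 + V\right)\right)} = - \frac{3}{5} + \frac{1}{5 \left(\left(3 + y\right) \left(4 + V\right) + 10 \left(-6 + V\right)\right)} = - \frac{3}{5} + \frac{1}{5 \left(\left(3 + y\right) \left(4 + V\right) + \left(-60 + 10 V\right)\right)} = - \frac{3}{5} + \frac{1}{5 \left(-60 + 10 V + \left(3 + y\right) \left(4 + V\right)\right)}$)
$I = - \frac{205900}{59}$ ($I = - 58 \frac{145 - -234 - -48 - \left(-18\right) \left(-4\right)}{5 \left(-48 + 4 \left(-4\right) + 13 \left(-6\right) - -24\right)} \left(-100\right) = - 58 \frac{145 + 234 + 48 - 72}{5 \left(-48 - 16 - 78 + 24\right)} \left(-100\right) = - 58 \cdot \frac{1}{5} \frac{1}{-118} \cdot 355 \left(-100\right) = - 58 \cdot \frac{1}{5} \left(- \frac{1}{118}\right) 355 \left(-100\right) = \left(-58\right) \left(- \frac{71}{118}\right) \left(-100\right) = \frac{2059}{59} \left(-100\right) = - \frac{205900}{59} \approx -3489.8$)
$\frac{1}{I} = \frac{1}{- \frac{205900}{59}} = - \frac{59}{205900}$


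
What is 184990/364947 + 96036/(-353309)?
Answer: 2755507438/11721732693 ≈ 0.23508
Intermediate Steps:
184990/364947 + 96036/(-353309) = 184990*(1/364947) + 96036*(-1/353309) = 184990/364947 - 96036/353309 = 2755507438/11721732693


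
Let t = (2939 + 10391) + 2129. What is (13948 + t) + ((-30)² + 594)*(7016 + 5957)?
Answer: 19411069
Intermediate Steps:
t = 15459 (t = 13330 + 2129 = 15459)
(13948 + t) + ((-30)² + 594)*(7016 + 5957) = (13948 + 15459) + ((-30)² + 594)*(7016 + 5957) = 29407 + (900 + 594)*12973 = 29407 + 1494*12973 = 29407 + 19381662 = 19411069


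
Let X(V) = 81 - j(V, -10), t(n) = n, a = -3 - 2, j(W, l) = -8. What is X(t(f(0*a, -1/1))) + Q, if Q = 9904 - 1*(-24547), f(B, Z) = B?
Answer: 34540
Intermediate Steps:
a = -5
X(V) = 89 (X(V) = 81 - 1*(-8) = 81 + 8 = 89)
Q = 34451 (Q = 9904 + 24547 = 34451)
X(t(f(0*a, -1/1))) + Q = 89 + 34451 = 34540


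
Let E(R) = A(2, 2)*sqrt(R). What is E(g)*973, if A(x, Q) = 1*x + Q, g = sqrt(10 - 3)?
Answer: 3892*7**(1/4) ≈ 6330.6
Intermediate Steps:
g = sqrt(7) ≈ 2.6458
A(x, Q) = Q + x (A(x, Q) = x + Q = Q + x)
E(R) = 4*sqrt(R) (E(R) = (2 + 2)*sqrt(R) = 4*sqrt(R))
E(g)*973 = (4*sqrt(sqrt(7)))*973 = (4*7**(1/4))*973 = 3892*7**(1/4)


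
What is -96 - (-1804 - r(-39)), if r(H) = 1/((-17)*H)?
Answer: 1132405/663 ≈ 1708.0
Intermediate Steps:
r(H) = -1/(17*H)
-96 - (-1804 - r(-39)) = -96 - (-1804 - (-1)/(17*(-39))) = -96 - (-1804 - (-1)*(-1)/(17*39)) = -96 - (-1804 - 1*1/663) = -96 - (-1804 - 1/663) = -96 - 1*(-1196053/663) = -96 + 1196053/663 = 1132405/663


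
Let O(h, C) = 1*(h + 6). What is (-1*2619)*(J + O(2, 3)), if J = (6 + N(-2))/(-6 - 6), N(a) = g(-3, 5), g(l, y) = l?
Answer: -81189/4 ≈ -20297.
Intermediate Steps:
O(h, C) = 6 + h (O(h, C) = 1*(6 + h) = 6 + h)
N(a) = -3
J = -¼ (J = (6 - 3)/(-6 - 6) = 3/(-12) = 3*(-1/12) = -¼ ≈ -0.25000)
(-1*2619)*(J + O(2, 3)) = (-1*2619)*(-¼ + (6 + 2)) = -2619*(-¼ + 8) = -2619*31/4 = -81189/4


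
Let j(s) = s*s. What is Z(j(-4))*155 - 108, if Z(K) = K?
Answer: 2372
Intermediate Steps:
j(s) = s²
Z(j(-4))*155 - 108 = (-4)²*155 - 108 = 16*155 - 108 = 2480 - 108 = 2372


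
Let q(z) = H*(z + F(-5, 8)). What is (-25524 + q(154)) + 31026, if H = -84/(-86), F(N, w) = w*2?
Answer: 243726/43 ≈ 5668.0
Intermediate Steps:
F(N, w) = 2*w
H = 42/43 (H = -84*(-1/86) = 42/43 ≈ 0.97674)
q(z) = 672/43 + 42*z/43 (q(z) = 42*(z + 2*8)/43 = 42*(z + 16)/43 = 42*(16 + z)/43 = 672/43 + 42*z/43)
(-25524 + q(154)) + 31026 = (-25524 + (672/43 + (42/43)*154)) + 31026 = (-25524 + (672/43 + 6468/43)) + 31026 = (-25524 + 7140/43) + 31026 = -1090392/43 + 31026 = 243726/43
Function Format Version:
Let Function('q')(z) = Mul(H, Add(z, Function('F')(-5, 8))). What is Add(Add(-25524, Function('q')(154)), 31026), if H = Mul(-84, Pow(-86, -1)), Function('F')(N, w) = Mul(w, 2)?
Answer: Rational(243726, 43) ≈ 5668.0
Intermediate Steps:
Function('F')(N, w) = Mul(2, w)
H = Rational(42, 43) (H = Mul(-84, Rational(-1, 86)) = Rational(42, 43) ≈ 0.97674)
Function('q')(z) = Add(Rational(672, 43), Mul(Rational(42, 43), z)) (Function('q')(z) = Mul(Rational(42, 43), Add(z, Mul(2, 8))) = Mul(Rational(42, 43), Add(z, 16)) = Mul(Rational(42, 43), Add(16, z)) = Add(Rational(672, 43), Mul(Rational(42, 43), z)))
Add(Add(-25524, Function('q')(154)), 31026) = Add(Add(-25524, Add(Rational(672, 43), Mul(Rational(42, 43), 154))), 31026) = Add(Add(-25524, Add(Rational(672, 43), Rational(6468, 43))), 31026) = Add(Add(-25524, Rational(7140, 43)), 31026) = Add(Rational(-1090392, 43), 31026) = Rational(243726, 43)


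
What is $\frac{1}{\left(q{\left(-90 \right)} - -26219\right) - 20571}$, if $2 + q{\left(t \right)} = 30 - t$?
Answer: $\frac{1}{5766} \approx 0.00017343$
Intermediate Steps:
$q{\left(t \right)} = 28 - t$ ($q{\left(t \right)} = -2 - \left(-30 + t\right) = 28 - t$)
$\frac{1}{\left(q{\left(-90 \right)} - -26219\right) - 20571} = \frac{1}{\left(\left(28 - -90\right) - -26219\right) - 20571} = \frac{1}{\left(\left(28 + 90\right) + 26219\right) + \left(-38424 + 17853\right)} = \frac{1}{\left(118 + 26219\right) - 20571} = \frac{1}{26337 - 20571} = \frac{1}{5766}$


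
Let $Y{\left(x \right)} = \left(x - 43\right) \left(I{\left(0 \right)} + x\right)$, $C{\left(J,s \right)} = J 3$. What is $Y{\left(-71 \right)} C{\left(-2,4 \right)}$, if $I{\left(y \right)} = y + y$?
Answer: $-48564$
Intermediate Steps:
$I{\left(y \right)} = 2 y$
$C{\left(J,s \right)} = 3 J$
$Y{\left(x \right)} = x \left(-43 + x\right)$ ($Y{\left(x \right)} = \left(x - 43\right) \left(2 \cdot 0 + x\right) = \left(-43 + x\right) \left(0 + x\right) = \left(-43 + x\right) x = x \left(-43 + x\right)$)
$Y{\left(-71 \right)} C{\left(-2,4 \right)} = - 71 \left(-43 - 71\right) 3 \left(-2\right) = \left(-71\right) \left(-114\right) \left(-6\right) = 8094 \left(-6\right) = -48564$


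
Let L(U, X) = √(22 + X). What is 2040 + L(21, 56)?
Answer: 2040 + √78 ≈ 2048.8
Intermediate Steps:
2040 + L(21, 56) = 2040 + √(22 + 56) = 2040 + √78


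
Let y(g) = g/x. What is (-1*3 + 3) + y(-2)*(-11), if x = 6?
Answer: 11/3 ≈ 3.6667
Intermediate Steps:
y(g) = g/6
(-1*3 + 3) + y(-2)*(-11) = (-1*3 + 3) + ((⅙)*(-2))*(-11) = (-3 + 3) - ⅓*(-11) = 0 + 11/3 = 11/3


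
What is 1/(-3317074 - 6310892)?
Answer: -1/9627966 ≈ -1.0386e-7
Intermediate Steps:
1/(-3317074 - 6310892) = 1/(-9627966) = -1/9627966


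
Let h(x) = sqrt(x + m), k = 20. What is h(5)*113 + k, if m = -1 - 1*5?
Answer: 20 + 113*I ≈ 20.0 + 113.0*I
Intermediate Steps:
m = -6 (m = -1 - 5 = -6)
h(x) = sqrt(-6 + x) (h(x) = sqrt(x - 6) = sqrt(-6 + x))
h(5)*113 + k = sqrt(-6 + 5)*113 + 20 = sqrt(-1)*113 + 20 = I*113 + 20 = 113*I + 20 = 20 + 113*I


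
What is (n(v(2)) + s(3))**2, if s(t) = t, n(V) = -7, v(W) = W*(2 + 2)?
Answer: 16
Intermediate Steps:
v(W) = 4*W (v(W) = W*4 = 4*W)
(n(v(2)) + s(3))**2 = (-7 + 3)**2 = (-4)**2 = 16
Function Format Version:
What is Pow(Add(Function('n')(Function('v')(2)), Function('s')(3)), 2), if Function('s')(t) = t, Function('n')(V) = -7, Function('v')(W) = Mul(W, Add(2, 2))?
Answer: 16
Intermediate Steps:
Function('v')(W) = Mul(4, W) (Function('v')(W) = Mul(W, 4) = Mul(4, W))
Pow(Add(Function('n')(Function('v')(2)), Function('s')(3)), 2) = Pow(Add(-7, 3), 2) = Pow(-4, 2) = 16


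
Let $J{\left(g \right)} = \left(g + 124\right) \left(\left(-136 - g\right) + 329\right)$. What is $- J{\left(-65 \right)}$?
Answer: $-15222$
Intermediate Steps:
$J{\left(g \right)} = \left(124 + g\right) \left(193 - g\right)$
$- J{\left(-65 \right)} = - (23932 - \left(-65\right)^{2} + 69 \left(-65\right)) = - (23932 - 4225 - 4485) = \left(-1\right) 15222 = -15222$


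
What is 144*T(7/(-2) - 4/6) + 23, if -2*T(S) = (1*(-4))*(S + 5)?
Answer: 263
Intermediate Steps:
T(S) = 10 + 2*S (T(S) = -1*(-4)*(S + 5)/2 = -(-2)*(5 + S) = -(-20 - 4*S)/2 = 10 + 2*S)
144*T(7/(-2) - 4/6) + 23 = 144*(10 + 2*(7/(-2) - 4/6)) + 23 = 144*(10 + 2*(7*(-½) - 4*⅙)) + 23 = 144*(10 + 2*(-7/2 - ⅔)) + 23 = 144*(10 + 2*(-25/6)) + 23 = 144*(10 - 25/3) + 23 = 144*(5/3) + 23 = 240 + 23 = 263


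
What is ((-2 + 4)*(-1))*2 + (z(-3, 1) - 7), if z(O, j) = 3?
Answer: -8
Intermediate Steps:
((-2 + 4)*(-1))*2 + (z(-3, 1) - 7) = ((-2 + 4)*(-1))*2 + (3 - 7) = (2*(-1))*2 - 4 = -2*2 - 4 = -4 - 4 = -8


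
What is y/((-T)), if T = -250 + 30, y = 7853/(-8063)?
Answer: -7853/1773860 ≈ -0.0044271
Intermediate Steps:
y = -7853/8063 (y = 7853*(-1/8063) = -7853/8063 ≈ -0.97396)
T = -220
y/((-T)) = -7853/(8063*((-1*(-220)))) = -7853/8063/220 = -7853/8063*1/220 = -7853/1773860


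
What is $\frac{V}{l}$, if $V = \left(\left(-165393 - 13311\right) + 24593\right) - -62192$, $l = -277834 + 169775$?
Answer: $\frac{91919}{108059} \approx 0.85064$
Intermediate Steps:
$l = -108059$
$V = -91919$ ($V = \left(-178704 + 24593\right) + 62192 = -154111 + 62192 = -91919$)
$\frac{V}{l} = - \frac{91919}{-108059} = \left(-91919\right) \left(- \frac{1}{108059}\right) = \frac{91919}{108059}$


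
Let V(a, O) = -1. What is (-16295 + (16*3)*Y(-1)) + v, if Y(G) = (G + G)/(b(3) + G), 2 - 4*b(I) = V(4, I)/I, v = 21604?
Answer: 27697/5 ≈ 5539.4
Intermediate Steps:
b(I) = 1/2 + 1/(4*I) (b(I) = 1/2 - (-1)/(4*I) = 1/2 + 1/(4*I))
Y(G) = 2*G/(7/12 + G) (Y(G) = (G + G)/((1/4)*(1 + 2*3)/3 + G) = (2*G)/((1/4)*(1/3)*(1 + 6) + G) = (2*G)/((1/4)*(1/3)*7 + G) = (2*G)/(7/12 + G) = 2*G/(7/12 + G))
(-16295 + (16*3)*Y(-1)) + v = (-16295 + (16*3)*(24*(-1)/(7 + 12*(-1)))) + 21604 = (-16295 + 48*(24*(-1)/(7 - 12))) + 21604 = (-16295 + 48*(24*(-1)/(-5))) + 21604 = (-16295 + 48*(24*(-1)*(-1/5))) + 21604 = (-16295 + 48*(24/5)) + 21604 = (-16295 + 1152/5) + 21604 = -80323/5 + 21604 = 27697/5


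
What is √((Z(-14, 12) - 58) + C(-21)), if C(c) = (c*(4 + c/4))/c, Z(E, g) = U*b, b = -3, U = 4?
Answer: I*√285/2 ≈ 8.441*I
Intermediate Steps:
Z(E, g) = -12 (Z(E, g) = 4*(-3) = -12)
C(c) = 4 + c/4 (C(c) = (c*(4 + c*(¼)))/c = (c*(4 + c/4))/c = 4 + c/4)
√((Z(-14, 12) - 58) + C(-21)) = √((-12 - 58) + (4 + (¼)*(-21))) = √(-70 + (4 - 21/4)) = √(-70 - 5/4) = √(-285/4) = I*√285/2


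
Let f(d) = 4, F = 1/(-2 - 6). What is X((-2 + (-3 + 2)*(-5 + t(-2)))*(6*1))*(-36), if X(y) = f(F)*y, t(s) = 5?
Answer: 1728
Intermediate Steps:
F = -⅛ (F = 1/(-8) = -⅛ ≈ -0.12500)
X(y) = 4*y
X((-2 + (-3 + 2)*(-5 + t(-2)))*(6*1))*(-36) = (4*((-2 + (-3 + 2)*(-5 + 5))*(6*1)))*(-36) = (4*((-2 - 1*0)*6))*(-36) = (4*((-2 + 0)*6))*(-36) = (4*(-2*6))*(-36) = (4*(-12))*(-36) = -48*(-36) = 1728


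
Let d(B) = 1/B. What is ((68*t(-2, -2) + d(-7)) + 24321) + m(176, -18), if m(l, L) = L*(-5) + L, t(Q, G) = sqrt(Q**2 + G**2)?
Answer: 170750/7 + 136*sqrt(2) ≈ 24585.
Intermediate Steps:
t(Q, G) = sqrt(G**2 + Q**2)
m(l, L) = -4*L (m(l, L) = -5*L + L = -4*L)
((68*t(-2, -2) + d(-7)) + 24321) + m(176, -18) = ((68*sqrt((-2)**2 + (-2)**2) + 1/(-7)) + 24321) - 4*(-18) = ((68*sqrt(4 + 4) - 1/7) + 24321) + 72 = ((68*sqrt(8) - 1/7) + 24321) + 72 = ((68*(2*sqrt(2)) - 1/7) + 24321) + 72 = ((136*sqrt(2) - 1/7) + 24321) + 72 = ((-1/7 + 136*sqrt(2)) + 24321) + 72 = (170246/7 + 136*sqrt(2)) + 72 = 170750/7 + 136*sqrt(2)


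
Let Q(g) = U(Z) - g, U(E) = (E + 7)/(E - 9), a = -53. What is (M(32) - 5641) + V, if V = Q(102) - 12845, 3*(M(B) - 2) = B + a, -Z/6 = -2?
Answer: -55760/3 ≈ -18587.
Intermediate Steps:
Z = 12 (Z = -6*(-2) = 12)
M(B) = -47/3 + B/3 (M(B) = 2 + (B - 53)/3 = 2 + (-53 + B)/3 = 2 + (-53/3 + B/3) = -47/3 + B/3)
U(E) = (7 + E)/(-9 + E)
Q(g) = 19/3 - g (Q(g) = (7 + 12)/(-9 + 12) - g = 19/3 - g)
V = -38822/3 (V = (19/3 - 1*102) - 12845 = (19/3 - 102) - 12845 = -287/3 - 12845 = -38822/3 ≈ -12941.)
(M(32) - 5641) + V = ((-47/3 + (⅓)*32) - 5641) - 38822/3 = ((-47/3 + 32/3) - 5641) - 38822/3 = (-5 - 5641) - 38822/3 = -5646 - 38822/3 = -55760/3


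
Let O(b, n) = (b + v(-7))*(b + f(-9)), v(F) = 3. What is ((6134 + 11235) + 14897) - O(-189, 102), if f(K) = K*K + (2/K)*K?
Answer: 12550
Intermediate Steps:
f(K) = 2 + K**2 (f(K) = K**2 + 2 = 2 + K**2)
O(b, n) = (3 + b)*(83 + b) (O(b, n) = (b + 3)*(b + (2 + (-9)**2)) = (3 + b)*(b + (2 + 81)) = (3 + b)*(b + 83) = (3 + b)*(83 + b))
((6134 + 11235) + 14897) - O(-189, 102) = ((6134 + 11235) + 14897) - (249 + (-189)**2 + 86*(-189)) = (17369 + 14897) - (249 + 35721 - 16254) = 32266 - 1*19716 = 32266 - 19716 = 12550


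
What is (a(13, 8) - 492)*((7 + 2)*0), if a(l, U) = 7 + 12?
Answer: 0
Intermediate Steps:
a(l, U) = 19
(a(13, 8) - 492)*((7 + 2)*0) = (19 - 492)*((7 + 2)*0) = -4257*0 = -473*0 = 0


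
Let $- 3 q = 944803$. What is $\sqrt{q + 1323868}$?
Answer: $\frac{\sqrt{9080403}}{3} \approx 1004.5$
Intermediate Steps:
$q = - \frac{944803}{3}$ ($q = \left(- \frac{1}{3}\right) 944803 = - \frac{944803}{3} \approx -3.1493 \cdot 10^{5}$)
$\sqrt{q + 1323868} = \sqrt{- \frac{944803}{3} + 1323868} = \sqrt{\frac{3026801}{3}} = \frac{\sqrt{9080403}}{3}$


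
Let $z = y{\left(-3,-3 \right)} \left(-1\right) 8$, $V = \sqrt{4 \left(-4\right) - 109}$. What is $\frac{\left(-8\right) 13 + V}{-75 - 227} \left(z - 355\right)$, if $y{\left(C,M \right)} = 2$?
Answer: $- \frac{19292}{151} + \frac{1855 i \sqrt{5}}{302} \approx -127.76 + 13.735 i$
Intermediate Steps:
$V = 5 i \sqrt{5}$ ($V = \sqrt{-16 - 109} = \sqrt{-125} = 5 i \sqrt{5} \approx 11.18 i$)
$z = -16$ ($z = 2 \left(-1\right) 8 = \left(-2\right) 8 = -16$)
$\frac{\left(-8\right) 13 + V}{-75 - 227} \left(z - 355\right) = \frac{\left(-8\right) 13 + 5 i \sqrt{5}}{-75 - 227} \left(-16 - 355\right) = \frac{-104 + 5 i \sqrt{5}}{-302} \left(-371\right) = \left(-104 + 5 i \sqrt{5}\right) \left(- \frac{1}{302}\right) \left(-371\right) = \left(\frac{52}{151} - \frac{5 i \sqrt{5}}{302}\right) \left(-371\right) = - \frac{19292}{151} + \frac{1855 i \sqrt{5}}{302}$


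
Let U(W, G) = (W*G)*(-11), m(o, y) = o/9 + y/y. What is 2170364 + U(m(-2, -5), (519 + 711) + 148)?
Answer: 19427170/9 ≈ 2.1586e+6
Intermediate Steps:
m(o, y) = 1 + o/9 (m(o, y) = o*(⅑) + 1 = o/9 + 1 = 1 + o/9)
U(W, G) = -11*G*W (U(W, G) = (G*W)*(-11) = -11*G*W)
2170364 + U(m(-2, -5), (519 + 711) + 148) = 2170364 - 11*((519 + 711) + 148)*(1 + (⅑)*(-2)) = 2170364 - 11*(1230 + 148)*(1 - 2/9) = 2170364 - 11*1378*7/9 = 2170364 - 106106/9 = 19427170/9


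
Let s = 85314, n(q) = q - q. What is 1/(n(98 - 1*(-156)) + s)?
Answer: 1/85314 ≈ 1.1721e-5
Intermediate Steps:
n(q) = 0
1/(n(98 - 1*(-156)) + s) = 1/(0 + 85314) = 1/85314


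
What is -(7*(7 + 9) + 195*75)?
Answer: -14737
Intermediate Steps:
-(7*(7 + 9) + 195*75) = -(7*16 + 14625) = -(112 + 14625) = -1*14737 = -14737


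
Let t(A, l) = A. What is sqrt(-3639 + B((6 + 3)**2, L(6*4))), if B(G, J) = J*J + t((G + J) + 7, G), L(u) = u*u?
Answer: sqrt(328801) ≈ 573.41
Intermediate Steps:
L(u) = u**2
B(G, J) = 7 + G + J + J**2 (B(G, J) = J*J + ((G + J) + 7) = J**2 + (7 + G + J) = 7 + G + J + J**2)
sqrt(-3639 + B((6 + 3)**2, L(6*4))) = sqrt(-3639 + (7 + (6 + 3)**2 + (6*4)**2 + ((6*4)**2)**2)) = sqrt(-3639 + (7 + 9**2 + 24**2 + (24**2)**2)) = sqrt(-3639 + (7 + 81 + 576 + 576**2)) = sqrt(-3639 + (7 + 81 + 576 + 331776)) = sqrt(-3639 + 332440) = sqrt(328801)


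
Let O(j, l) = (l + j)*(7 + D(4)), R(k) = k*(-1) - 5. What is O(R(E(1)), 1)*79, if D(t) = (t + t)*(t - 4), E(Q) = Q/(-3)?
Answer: -6083/3 ≈ -2027.7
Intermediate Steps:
E(Q) = -Q/3 (E(Q) = Q*(-1/3) = -Q/3)
R(k) = -5 - k (R(k) = -k - 5 = -5 - k)
D(t) = 2*t*(-4 + t) (D(t) = (2*t)*(-4 + t) = 2*t*(-4 + t))
O(j, l) = 7*j + 7*l (O(j, l) = (l + j)*(7 + 2*4*(-4 + 4)) = (j + l)*(7 + 2*4*0) = (j + l)*(7 + 0) = (j + l)*7 = 7*j + 7*l)
O(R(E(1)), 1)*79 = (7*(-5 - (-1)/3) + 7*1)*79 = (7*(-5 - 1*(-1/3)) + 7)*79 = (7*(-5 + 1/3) + 7)*79 = (7*(-14/3) + 7)*79 = (-98/3 + 7)*79 = -77/3*79 = -6083/3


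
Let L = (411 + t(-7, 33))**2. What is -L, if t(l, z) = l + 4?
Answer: -166464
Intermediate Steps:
t(l, z) = 4 + l
L = 166464 (L = (411 + (4 - 7))**2 = (411 - 3)**2 = 408**2 = 166464)
-L = -1*166464 = -166464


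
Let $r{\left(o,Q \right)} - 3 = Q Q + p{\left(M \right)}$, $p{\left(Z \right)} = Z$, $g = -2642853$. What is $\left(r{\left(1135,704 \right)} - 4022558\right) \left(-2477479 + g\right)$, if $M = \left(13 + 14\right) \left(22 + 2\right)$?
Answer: $18055780648612$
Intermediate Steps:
$M = 648$ ($M = 27 \cdot 24 = 648$)
$r{\left(o,Q \right)} = 651 + Q^{2}$ ($r{\left(o,Q \right)} = 3 + \left(Q Q + 648\right) = 3 + \left(Q^{2} + 648\right) = 3 + \left(648 + Q^{2}\right) = 651 + Q^{2}$)
$\left(r{\left(1135,704 \right)} - 4022558\right) \left(-2477479 + g\right) = \left(\left(651 + 704^{2}\right) - 4022558\right) \left(-2477479 - 2642853\right) = \left(\left(651 + 495616\right) - 4022558\right) \left(-5120332\right) = \left(496267 - 4022558\right) \left(-5120332\right) = \left(-3526291\right) \left(-5120332\right) = 18055780648612$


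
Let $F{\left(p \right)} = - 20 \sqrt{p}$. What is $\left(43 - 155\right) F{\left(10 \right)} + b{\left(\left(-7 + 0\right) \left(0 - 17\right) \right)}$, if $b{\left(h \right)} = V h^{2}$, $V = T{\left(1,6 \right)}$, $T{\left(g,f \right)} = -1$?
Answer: $-14161 + 2240 \sqrt{10} \approx -7077.5$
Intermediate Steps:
$V = -1$
$b{\left(h \right)} = - h^{2}$
$\left(43 - 155\right) F{\left(10 \right)} + b{\left(\left(-7 + 0\right) \left(0 - 17\right) \right)} = \left(43 - 155\right) \left(- 20 \sqrt{10}\right) - \left(\left(-7 + 0\right) \left(0 - 17\right)\right)^{2} = - 112 \left(- 20 \sqrt{10}\right) - \left(\left(-7\right) \left(-17\right)\right)^{2} = 2240 \sqrt{10} - 119^{2} = 2240 \sqrt{10} - 14161 = -14161 + 2240 \sqrt{10}$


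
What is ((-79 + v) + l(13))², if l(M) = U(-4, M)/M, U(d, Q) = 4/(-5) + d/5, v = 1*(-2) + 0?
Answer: 27804529/4225 ≈ 6581.0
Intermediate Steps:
v = -2 (v = -2 + 0 = -2)
U(d, Q) = -⅘ + d/5 (U(d, Q) = 4*(-⅕) + d*(⅕) = -⅘ + d/5)
l(M) = -8/(5*M) (l(M) = (-⅘ + (⅕)*(-4))/M = (-⅘ - ⅘)/M = -8/(5*M))
((-79 + v) + l(13))² = ((-79 - 2) - 8/5/13)² = (-81 - 8/5*1/13)² = (-81 - 8/65)² = (-5273/65)² = 27804529/4225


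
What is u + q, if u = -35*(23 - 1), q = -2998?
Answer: -3768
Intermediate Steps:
u = -770 (u = -35*22 = -770)
u + q = -770 - 2998 = -3768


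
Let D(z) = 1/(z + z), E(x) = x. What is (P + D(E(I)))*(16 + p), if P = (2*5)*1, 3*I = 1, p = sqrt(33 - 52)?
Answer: 184 + 23*I*sqrt(19)/2 ≈ 184.0 + 50.127*I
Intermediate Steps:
p = I*sqrt(19) (p = sqrt(-19) = I*sqrt(19) ≈ 4.3589*I)
I = 1/3 (I = (1/3)*1 = 1/3 ≈ 0.33333)
D(z) = 1/(2*z)
P = 10 (P = 10*1 = 10)
(P + D(E(I)))*(16 + p) = (10 + 1/(2*(1/3)))*(16 + I*sqrt(19)) = (10 + (1/2)*3)*(16 + I*sqrt(19)) = (10 + 3/2)*(16 + I*sqrt(19)) = 23*(16 + I*sqrt(19))/2 = 184 + 23*I*sqrt(19)/2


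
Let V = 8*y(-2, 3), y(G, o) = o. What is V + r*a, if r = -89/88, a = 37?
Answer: -1181/88 ≈ -13.420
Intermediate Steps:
V = 24 (V = 8*3 = 24)
r = -89/88 (r = -89*1/88 = -89/88 ≈ -1.0114)
V + r*a = 24 - 89/88*37 = 24 - 3293/88 = -1181/88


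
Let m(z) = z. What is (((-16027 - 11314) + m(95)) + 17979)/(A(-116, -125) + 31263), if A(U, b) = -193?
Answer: -9267/31070 ≈ -0.29826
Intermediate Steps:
(((-16027 - 11314) + m(95)) + 17979)/(A(-116, -125) + 31263) = (((-16027 - 11314) + 95) + 17979)/(-193 + 31263) = ((-27341 + 95) + 17979)/31070 = (-27246 + 17979)*(1/31070) = -9267*1/31070 = -9267/31070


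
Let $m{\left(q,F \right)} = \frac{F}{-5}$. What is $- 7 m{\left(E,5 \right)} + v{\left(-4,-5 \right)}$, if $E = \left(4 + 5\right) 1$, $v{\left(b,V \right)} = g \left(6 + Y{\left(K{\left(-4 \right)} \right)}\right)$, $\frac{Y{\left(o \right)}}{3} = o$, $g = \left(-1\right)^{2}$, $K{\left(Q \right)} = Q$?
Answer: $1$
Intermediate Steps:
$g = 1$
$Y{\left(o \right)} = 3 o$
$v{\left(b,V \right)} = -6$ ($v{\left(b,V \right)} = 1 \left(6 + 3 \left(-4\right)\right) = 1 \left(6 - 12\right) = 1 \left(-6\right) = -6$)
$E = 9$ ($E = 9 \cdot 1 = 9$)
$m{\left(q,F \right)} = - \frac{F}{5}$ ($m{\left(q,F \right)} = F \left(- \frac{1}{5}\right) = - \frac{F}{5}$)
$- 7 m{\left(E,5 \right)} + v{\left(-4,-5 \right)} = - 7 \left(\left(- \frac{1}{5}\right) 5\right) - 6 = \left(-7\right) \left(-1\right) - 6 = 7 - 6 = 1$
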